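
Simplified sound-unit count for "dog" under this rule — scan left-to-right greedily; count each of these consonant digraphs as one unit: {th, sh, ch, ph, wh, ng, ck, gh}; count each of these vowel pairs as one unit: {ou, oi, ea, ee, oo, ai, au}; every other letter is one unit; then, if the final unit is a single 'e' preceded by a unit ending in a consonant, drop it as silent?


Word: "dog" (3 letters)
Left-to-right scan:
  1. 'd' (letter)
  2. 'o' (letter)
  3. 'g' (letter)
Units from scan: 3
Sound units = 3 units


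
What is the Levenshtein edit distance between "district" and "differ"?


Word 1: "district" (length 8)
Word 2: "differ" (length 6)
One optimal edit sequence (insert/delete/substitute each cost 1):
  1. keep 'd'
  2. keep 'i'
  3. delete 's'  (+1)
  4. delete 't'  (+1)
  5. substitute 'r' -> 'f'  (+1)
  6. substitute 'i' -> 'f'  (+1)
  7. substitute 'c' -> 'e'  (+1)
  8. substitute 't' -> 'r'  (+1)
Total edit operations: 6
Edit distance = 6


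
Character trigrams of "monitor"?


Word: "monitor" (length 7)
Number of trigrams = 7 - 3 + 1 = 5
  Position 0: "mon"
  Position 1: "oni"
  Position 2: "nit"
  Position 3: "ito"
  Position 4: "tor"
Trigrams = "mon", "oni", "nit", "ito", "tor"


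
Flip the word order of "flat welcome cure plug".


Original: "flat welcome cure plug"
Words (1..n): flat | welcome | cure | plug
Reversed (n..1): plug | cure | welcome | flat
Result = "plug cure welcome flat"


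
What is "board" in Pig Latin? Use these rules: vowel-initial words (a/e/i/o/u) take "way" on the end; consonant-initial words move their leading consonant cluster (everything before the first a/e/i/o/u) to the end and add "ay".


Word: "board"
Starts with consonant(s) → move to end, add 'ay'
Consonant cluster: "b"
Pig Latin = "oardbay"


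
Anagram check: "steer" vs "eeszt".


Word 1: "steer" → sorted: eerst
Word 2: "eeszt" → sorted: eestz
Same letters? eerst != eestz
Anagram = No


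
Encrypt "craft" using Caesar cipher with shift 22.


Word: "craft"
Shift: 22
Each letter → (letter + shift) mod 26:
  'c' (2) + 22 = 24 → 'y'
  'r' (17) + 22 = 13 → 'n'
  'a' (0) + 22 = 22 → 'w'
  'f' (5) + 22 = 1 → 'b'
  't' (19) + 22 = 15 → 'p'
Result = "ynwbp"


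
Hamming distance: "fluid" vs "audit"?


Comparing character by character (same length = 5):
  Pos 0: 'f' vs 'a' !=
  Pos 1: 'l' vs 'u' !=
  Pos 2: 'u' vs 'd' !=
  Pos 3: 'i' vs 'i' =
  Pos 4: 'd' vs 't' !=
Hamming distance = 4


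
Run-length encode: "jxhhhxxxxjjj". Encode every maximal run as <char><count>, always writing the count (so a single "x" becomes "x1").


String: "jxhhhxxxxjjj"
Scanning for consecutive runs:
  'j' x 1
  'x' x 1
  'h' x 3
  'x' x 4
  'j' x 3
RLE = "j1x1h3x4j3"


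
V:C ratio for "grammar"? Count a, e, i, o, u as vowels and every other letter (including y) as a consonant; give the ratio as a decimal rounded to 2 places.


Word: "grammar"
Vowels (a,e,i,o,u): 2
Consonants: 5
Ratio = 2/5
= 0.40


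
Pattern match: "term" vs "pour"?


Pattern of "term": [0, 1, 2, 3]
Pattern of "pour": [0, 1, 2, 3]
Patterns match
Same pattern = Yes


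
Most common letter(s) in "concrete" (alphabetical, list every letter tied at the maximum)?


Word: "concrete"
Letter counts:
  'c': 2
  'e': 2
  'n': 1
  'o': 1
  'r': 1
  't': 1
Maximum count = 2
Most frequent = 'c', 'e' (2 times each)


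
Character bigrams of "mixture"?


Word: "mixture" (length 7)
Number of bigrams = 7 - 2 + 1 = 6
  Position 0: "mi"
  Position 1: "ix"
  Position 2: "xt"
  Position 3: "tu"
  Position 4: "ur"
  Position 5: "re"
Bigrams = "mi", "ix", "xt", "tu", "ur", "re"


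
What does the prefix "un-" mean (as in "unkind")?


Prefix: un-
As in: unkind -> un- + kind
Meaning = not / reverse


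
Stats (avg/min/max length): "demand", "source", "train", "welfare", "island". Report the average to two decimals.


Lengths: "demand"=6, "source"=6, "train"=5, "welfare"=7, "island"=6
Sum = 30, Count = 5
Average = 30/5 = 6.00
= avg=6.00, min=5, max=7


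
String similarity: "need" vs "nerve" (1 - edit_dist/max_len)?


Word 1: "need" (length 4)
Word 2: "nerve" (length 5)
One optimal edit sequence:
  1. keep 'n'
  2. keep 'e'
  3. insert 'r'  (+1)
  4. substitute 'e' -> 'v'  (+1)
  5. substitute 'd' -> 'e'  (+1)
Edit distance = 3
Max length = max(4, 5) = 5
Similarity = 1 - 3/5
= 0.4000


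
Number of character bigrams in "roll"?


Word: "roll" (length 4)
Number of 2-grams = length - 2 + 1 = 4 - 2 + 1
= 3


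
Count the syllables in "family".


Word: "family"
Syllable breakdown: fam | i | ly
Counting: 3 parts
= 3 syllables


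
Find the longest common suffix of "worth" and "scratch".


Word 1: "worth"
Word 2: "scratch"
Comparing from end:
  Pos -1: 'h' == 'h'
  Pos -2: 't' != 'c' (stop)
LCS = "h" (length 1)


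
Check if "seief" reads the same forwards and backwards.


Word: "seief"
Reversed: "feies"
Forward == Backward? seief != feies
Palindrome = No


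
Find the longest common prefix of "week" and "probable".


Word 1: "week"
Word 2: "probable"
Comparing from start:
  Pos 0: 'w' != 'p' (stop)
LCP = "" (length 0)


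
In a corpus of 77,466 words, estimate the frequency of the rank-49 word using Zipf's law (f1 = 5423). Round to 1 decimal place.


Zipf's law: f(r) = f(1) / r
f(1) = 5423
f(49) = 5423 / 49
= 110.7 occurrences


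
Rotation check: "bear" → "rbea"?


Word: "bear", Candidate: "rbea"
Method: check if candidate is substring of word+word
"bearbear" contains "rbea"? Yes
Is rotation = Yes


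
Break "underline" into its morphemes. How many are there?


Word: "underline"
Morphemes: under- + line
Each morpheme carries meaning
= 2 morphemes


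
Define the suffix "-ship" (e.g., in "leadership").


Suffix: -ship
Example: leadership (leader + -ship)
Meaning = state / position


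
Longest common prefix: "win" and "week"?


Word 1: "win"
Word 2: "week"
Comparing from start:
  Pos 0: 'w' == 'w'
  Pos 1: 'i' != 'e' (stop)
LCP = "w" (length 1)


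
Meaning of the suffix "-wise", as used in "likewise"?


Suffix: -wise
Example: likewise (like + -wise)
Meaning = in the manner of


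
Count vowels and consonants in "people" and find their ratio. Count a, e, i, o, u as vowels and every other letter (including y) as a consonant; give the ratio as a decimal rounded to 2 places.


Word: "people"
Vowels (a,e,i,o,u): 3
Consonants: 3
Ratio = 3/3
= 1.00


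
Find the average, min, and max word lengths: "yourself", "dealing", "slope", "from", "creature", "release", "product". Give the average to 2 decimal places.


Lengths: "yourself"=8, "dealing"=7, "slope"=5, "from"=4, "creature"=8, "release"=7, "product"=7
Sum = 46, Count = 7
Average = 46/7 = 6.57
= avg=6.57, min=4, max=8


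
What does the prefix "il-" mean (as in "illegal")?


Prefix: il-
Example: illegal = il- + legal
Meaning = not


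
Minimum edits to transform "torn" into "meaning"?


Word 1: "torn" (length 4)
Word 2: "meaning" (length 7)
One optimal edit sequence (insert/delete/substitute each cost 1):
  1. insert 'm'  (+1)
  2. insert 'e'  (+1)
  3. substitute 't' -> 'a'  (+1)
  4. substitute 'o' -> 'n'  (+1)
  5. substitute 'r' -> 'i'  (+1)
  6. keep 'n'
  7. insert 'g'  (+1)
Total edit operations: 6
Edit distance = 6


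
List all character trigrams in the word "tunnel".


Word: "tunnel" (length 6)
Number of trigrams = 6 - 3 + 1 = 4
  Position 0: "tun"
  Position 1: "unn"
  Position 2: "nne"
  Position 3: "nel"
Trigrams = "tun", "unn", "nne", "nel"


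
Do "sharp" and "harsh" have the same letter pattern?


Pattern of "sharp": [0, 1, 2, 3, 4]
Pattern of "harsh": [0, 1, 2, 3, 0]
Patterns do not match
Same pattern = No


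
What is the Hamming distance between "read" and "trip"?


Comparing character by character (same length = 4):
  Pos 0: 'r' vs 't' !=
  Pos 1: 'e' vs 'r' !=
  Pos 2: 'a' vs 'i' !=
  Pos 3: 'd' vs 'p' !=
Hamming distance = 4


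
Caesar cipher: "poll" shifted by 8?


Word: "poll"
Shift: 8
Each letter → (letter + shift) mod 26:
  'p' (15) + 8 = 23 → 'x'
  'o' (14) + 8 = 22 → 'w'
  'l' (11) + 8 = 19 → 't'
  'l' (11) + 8 = 19 → 't'
Result = "xwtt"


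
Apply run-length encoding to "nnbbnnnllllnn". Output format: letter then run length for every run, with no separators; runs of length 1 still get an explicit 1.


String: "nnbbnnnllllnn"
Scanning for consecutive runs:
  'n' x 2
  'b' x 2
  'n' x 3
  'l' x 4
  'n' x 2
RLE = "n2b2n3l4n2"


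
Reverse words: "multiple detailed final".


Original: "multiple detailed final"
Words (1..n): multiple | detailed | final
Reversed (n..1): final | detailed | multiple
Result = "final detailed multiple"


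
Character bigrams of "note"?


Word: "note" (length 4)
Number of bigrams = 4 - 2 + 1 = 3
  Position 0: "no"
  Position 1: "ot"
  Position 2: "te"
Bigrams = "no", "ot", "te"


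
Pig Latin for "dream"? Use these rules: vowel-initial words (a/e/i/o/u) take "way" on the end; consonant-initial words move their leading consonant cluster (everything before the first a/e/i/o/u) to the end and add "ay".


Word: "dream"
Starts with consonant(s) → move to end, add 'ay'
Consonant cluster: "dr"
Pig Latin = "eamdray"


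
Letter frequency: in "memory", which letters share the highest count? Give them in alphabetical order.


Word: "memory"
Letter counts:
  'e': 1
  'm': 2
  'o': 1
  'r': 1
  'y': 1
Maximum count = 2
Most frequent = 'm' (2 times each)


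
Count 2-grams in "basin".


Word: "basin" (length 5)
Number of 2-grams = length - 2 + 1 = 5 - 2 + 1
= 4


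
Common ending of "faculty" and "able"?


Word 1: "faculty"
Word 2: "able"
Comparing from end:
  Pos -1: 'y' != 'e' (stop)
LCS = "" (length 0)


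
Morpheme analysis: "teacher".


Word: "teacher"
Morphemes: teach + -er
Each morpheme carries meaning
= 2 morphemes


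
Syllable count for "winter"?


Word: "winter"
Syllable breakdown: win / ter
Counting: 2 parts
= 2 syllables


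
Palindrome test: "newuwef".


Word: "newuwef"
Reversed: "fewuwen"
Forward == Backward? newuwef != fewuwen
Palindrome = No


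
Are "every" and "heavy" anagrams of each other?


Word 1: "every" → sorted: eervy
Word 2: "heavy" → sorted: aehvy
Same letters? eervy != aehvy
Anagram = No


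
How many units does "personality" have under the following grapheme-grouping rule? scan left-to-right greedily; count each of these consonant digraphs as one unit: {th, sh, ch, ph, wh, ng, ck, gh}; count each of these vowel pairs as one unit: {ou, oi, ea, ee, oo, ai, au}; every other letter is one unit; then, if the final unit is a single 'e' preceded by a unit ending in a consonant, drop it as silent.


Word: "personality" (11 letters)
Left-to-right scan:
  (1) 'p' (letter)
  (2) 'e' (letter)
  (3) 'r' (letter)
  (4) 's' (letter)
  (5) 'o' (letter)
  (6) 'n' (letter)
  (7) 'a' (letter)
  (8) 'l' (letter)
  (9) 'i' (letter)
  (10) 't' (letter)
  (11) 'y' (letter)
Units from scan: 11
Sound units = 11 units


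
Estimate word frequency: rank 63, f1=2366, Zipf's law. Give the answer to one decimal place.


Zipf's law: f(r) = f(1) / r
f(1) = 2366
f(63) = 2366 / 63
= 37.6 occurrences


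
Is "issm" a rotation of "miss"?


Word: "miss", Candidate: "issm"
Method: check if candidate is substring of word+word
"missmiss" contains "issm"? Yes
Is rotation = Yes


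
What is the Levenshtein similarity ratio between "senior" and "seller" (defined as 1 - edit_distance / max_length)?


Word 1: "senior" (length 6)
Word 2: "seller" (length 6)
One optimal edit sequence:
  1. keep 's'
  2. keep 'e'
  3. substitute 'n' -> 'l'  (+1)
  4. substitute 'i' -> 'l'  (+1)
  5. substitute 'o' -> 'e'  (+1)
  6. keep 'r'
Edit distance = 3
Max length = max(6, 6) = 6
Similarity = 1 - 3/6
= 0.5000


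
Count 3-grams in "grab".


Word: "grab" (length 4)
Number of 3-grams = length - 3 + 1 = 4 - 3 + 1
= 2


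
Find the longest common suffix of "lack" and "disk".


Word 1: "lack"
Word 2: "disk"
Comparing from end:
  Pos -1: 'k' == 'k'
  Pos -2: 'c' != 's' (stop)
LCS = "k" (length 1)


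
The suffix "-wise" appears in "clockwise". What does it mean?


Suffix: -wise
Example: clockwise = clock + -wise
Meaning = in the manner of


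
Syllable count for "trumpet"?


Word: "trumpet"
Syllable breakdown: trum | pet
Counting: 2 parts
= 2 syllables


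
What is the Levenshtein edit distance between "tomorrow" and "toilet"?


Word 1: "tomorrow" (length 8)
Word 2: "toilet" (length 6)
One optimal edit sequence (insert/delete/substitute each cost 1):
  1. keep 't'
  2. delete 'o'  (+1)
  3. delete 'm'  (+1)
  4. keep 'o'
  5. substitute 'r' -> 'i'  (+1)
  6. substitute 'r' -> 'l'  (+1)
  7. substitute 'o' -> 'e'  (+1)
  8. substitute 'w' -> 't'  (+1)
Total edit operations: 6
Edit distance = 6


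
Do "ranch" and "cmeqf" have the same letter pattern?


Pattern of "ranch": [0, 1, 2, 3, 4]
Pattern of "cmeqf": [0, 1, 2, 3, 4]
Patterns match
Same pattern = Yes


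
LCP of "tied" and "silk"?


Word 1: "tied"
Word 2: "silk"
Comparing from start:
  Pos 0: 't' != 's' (stop)
LCP = "" (length 0)


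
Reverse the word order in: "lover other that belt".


Original: "lover other that belt"
Words (1..n): lover | other | that | belt
Reversed (n..1): belt | that | other | lover
Result = "belt that other lover"


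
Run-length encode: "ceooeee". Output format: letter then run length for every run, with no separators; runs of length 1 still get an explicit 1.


String: "ceooeee"
Scanning for consecutive runs:
  'c' x 1
  'e' x 1
  'o' x 2
  'e' x 3
RLE = "c1e1o2e3"


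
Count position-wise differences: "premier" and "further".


Comparing character by character (same length = 7):
  Pos 0: 'p' vs 'f' !=
  Pos 1: 'r' vs 'u' !=
  Pos 2: 'e' vs 'r' !=
  Pos 3: 'm' vs 't' !=
  Pos 4: 'i' vs 'h' !=
  Pos 5: 'e' vs 'e' =
  Pos 6: 'r' vs 'r' =
Hamming distance = 5


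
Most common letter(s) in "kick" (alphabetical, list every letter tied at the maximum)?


Word: "kick"
Letter counts:
  'c': 1
  'i': 1
  'k': 2
Maximum count = 2
Most frequent = 'k' (2 times each)


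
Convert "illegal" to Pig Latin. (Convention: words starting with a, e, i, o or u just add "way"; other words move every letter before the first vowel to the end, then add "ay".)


Word: "illegal"
Starts with vowel → add 'way'
Pig Latin = "illegalway"


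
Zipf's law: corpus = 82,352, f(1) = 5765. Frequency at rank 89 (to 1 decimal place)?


Zipf's law: f(r) = f(1) / r
f(1) = 5765
f(89) = 5765 / 89
= 64.8 occurrences


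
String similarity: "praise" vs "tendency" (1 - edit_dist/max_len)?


Word 1: "praise" (length 6)
Word 2: "tendency" (length 8)
One optimal edit sequence:
  1. insert 't'  (+1)
  2. insert 'e'  (+1)
  3. substitute 'p' -> 'n'  (+1)
  4. substitute 'r' -> 'd'  (+1)
  5. substitute 'a' -> 'e'  (+1)
  6. substitute 'i' -> 'n'  (+1)
  7. substitute 's' -> 'c'  (+1)
  8. substitute 'e' -> 'y'  (+1)
Edit distance = 8
Max length = max(6, 8) = 8
Similarity = 1 - 8/8
= 0.0000


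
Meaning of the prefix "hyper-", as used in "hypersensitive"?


Prefix: hyper-
Example: hypersensitive (hyper- + sensitive)
Meaning = over / excessive


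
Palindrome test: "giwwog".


Word: "giwwog"
Reversed: "gowwig"
Forward == Backward? giwwog != gowwig
Palindrome = No


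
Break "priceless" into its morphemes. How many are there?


Word: "priceless"
Morphemes: price + -less
Each morpheme carries meaning
= 2 morphemes


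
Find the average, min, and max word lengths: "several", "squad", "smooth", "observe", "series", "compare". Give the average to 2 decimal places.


Lengths: "several"=7, "squad"=5, "smooth"=6, "observe"=7, "series"=6, "compare"=7
Sum = 38, Count = 6
Average = 38/6 = 6.33
= avg=6.33, min=5, max=7


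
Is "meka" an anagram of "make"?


Word 1: "make" → sorted: aekm
Word 2: "meka" → sorted: aekm
Same letters? aekm == aekm
Anagram = Yes


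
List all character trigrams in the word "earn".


Word: "earn" (length 4)
Number of trigrams = 4 - 3 + 1 = 2
  Position 0: "ear"
  Position 1: "arn"
Trigrams = "ear", "arn"


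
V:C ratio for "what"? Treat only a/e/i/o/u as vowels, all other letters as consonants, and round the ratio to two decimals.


Word: "what"
Vowels (a,e,i,o,u): 1
Consonants: 3
Ratio = 1/3
= 0.33


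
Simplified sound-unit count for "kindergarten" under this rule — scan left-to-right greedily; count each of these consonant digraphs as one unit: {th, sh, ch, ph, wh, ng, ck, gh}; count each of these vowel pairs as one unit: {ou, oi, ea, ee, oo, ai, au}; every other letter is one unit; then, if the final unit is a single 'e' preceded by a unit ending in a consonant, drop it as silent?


Word: "kindergarten" (12 letters)
Left-to-right scan:
  1. 'k' (letter)
  2. 'i' (letter)
  3. 'n' (letter)
  4. 'd' (letter)
  5. 'e' (letter)
  6. 'r' (letter)
  7. 'g' (letter)
  8. 'a' (letter)
  9. 'r' (letter)
  10. 't' (letter)
  11. 'e' (letter)
  12. 'n' (letter)
Units from scan: 12
Sound units = 12 units


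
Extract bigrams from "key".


Word: "key" (length 3)
Number of bigrams = 3 - 2 + 1 = 2
  Position 0: "ke"
  Position 1: "ey"
Bigrams = "ke", "ey"


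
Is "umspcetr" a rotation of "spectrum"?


Word: "spectrum", Candidate: "umspcetr"
Method: check if candidate is substring of word+word
"spectrumspectrum" contains "umspcetr"? No
Is rotation = No


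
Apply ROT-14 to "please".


Word: "please"
Shift: 14
Each letter → (letter + shift) mod 26:
  'p' (15) + 14 = 3 → 'd'
  'l' (11) + 14 = 25 → 'z'
  'e' (4) + 14 = 18 → 's'
  'a' (0) + 14 = 14 → 'o'
  's' (18) + 14 = 6 → 'g'
  'e' (4) + 14 = 18 → 's'
Result = "dzsogs"


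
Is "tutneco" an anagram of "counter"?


Word 1: "counter" → sorted: cenortu
Word 2: "tutneco" → sorted: cenottu
Same letters? cenortu != cenottu
Anagram = No


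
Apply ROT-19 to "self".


Word: "self"
Shift: 19
Each letter → (letter + shift) mod 26:
  's' (18) + 19 = 11 → 'l'
  'e' (4) + 19 = 23 → 'x'
  'l' (11) + 19 = 4 → 'e'
  'f' (5) + 19 = 24 → 'y'
Result = "lxey"


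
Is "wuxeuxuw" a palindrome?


Word: "wuxeuxuw"
Reversed: "wuxuexuw"
Forward == Backward? wuxeuxuw != wuxuexuw
Palindrome = No


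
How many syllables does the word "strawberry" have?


Word: "strawberry"
Syllable breakdown: straw / ber / ry
Counting: 3 parts
= 3 syllables


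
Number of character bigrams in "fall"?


Word: "fall" (length 4)
Number of 2-grams = length - 2 + 1 = 4 - 2 + 1
= 3


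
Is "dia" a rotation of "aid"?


Word: "aid", Candidate: "dia"
Method: check if candidate is substring of word+word
"aidaid" contains "dia"? No
Is rotation = No


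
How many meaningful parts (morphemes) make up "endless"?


Word: "endless"
Morphemes: end / -less
Each morpheme carries meaning
= 2 morphemes


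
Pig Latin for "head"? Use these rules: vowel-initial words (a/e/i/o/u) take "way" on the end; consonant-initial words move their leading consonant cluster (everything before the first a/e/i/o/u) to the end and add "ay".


Word: "head"
Starts with consonant(s) → move to end, add 'ay'
Consonant cluster: "h"
Pig Latin = "eadhay"


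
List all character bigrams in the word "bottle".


Word: "bottle" (length 6)
Number of bigrams = 6 - 2 + 1 = 5
  Position 0: "bo"
  Position 1: "ot"
  Position 2: "tt"
  Position 3: "tl"
  Position 4: "le"
Bigrams = "bo", "ot", "tt", "tl", "le"


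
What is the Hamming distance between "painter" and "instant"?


Comparing character by character (same length = 7):
  Pos 0: 'p' vs 'i' !=
  Pos 1: 'a' vs 'n' !=
  Pos 2: 'i' vs 's' !=
  Pos 3: 'n' vs 't' !=
  Pos 4: 't' vs 'a' !=
  Pos 5: 'e' vs 'n' !=
  Pos 6: 'r' vs 't' !=
Hamming distance = 7


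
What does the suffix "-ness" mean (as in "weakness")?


Suffix: -ness
Example: weakness (weak + -ness)
Meaning = state of being


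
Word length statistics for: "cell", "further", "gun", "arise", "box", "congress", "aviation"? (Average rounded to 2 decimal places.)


Lengths: "cell"=4, "further"=7, "gun"=3, "arise"=5, "box"=3, "congress"=8, "aviation"=8
Sum = 38, Count = 7
Average = 38/7 = 5.43
= avg=5.43, min=3, max=8


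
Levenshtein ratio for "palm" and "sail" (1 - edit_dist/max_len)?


Word 1: "palm" (length 4)
Word 2: "sail" (length 4)
One optimal edit sequence:
  1. substitute 'p' -> 's'  (+1)
  2. keep 'a'
  3. substitute 'l' -> 'i'  (+1)
  4. substitute 'm' -> 'l'  (+1)
Edit distance = 3
Max length = max(4, 4) = 4
Similarity = 1 - 3/4
= 0.2500


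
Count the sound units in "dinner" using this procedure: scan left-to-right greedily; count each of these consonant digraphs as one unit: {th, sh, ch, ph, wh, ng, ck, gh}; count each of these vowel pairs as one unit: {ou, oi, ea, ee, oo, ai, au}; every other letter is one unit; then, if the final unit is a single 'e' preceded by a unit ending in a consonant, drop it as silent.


Word: "dinner" (6 letters)
Left-to-right scan:
  (1) 'd' (letter)
  (2) 'i' (letter)
  (3) 'n' (letter)
  (4) 'n' (letter)
  (5) 'e' (letter)
  (6) 'r' (letter)
Units from scan: 6
Sound units = 6 units


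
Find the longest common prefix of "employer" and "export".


Word 1: "employer"
Word 2: "export"
Comparing from start:
  Pos 0: 'e' == 'e'
  Pos 1: 'm' != 'x' (stop)
LCP = "e" (length 1)


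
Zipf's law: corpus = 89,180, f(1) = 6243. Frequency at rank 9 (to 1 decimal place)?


Zipf's law: f(r) = f(1) / r
f(1) = 6243
f(9) = 6243 / 9
= 693.7 occurrences


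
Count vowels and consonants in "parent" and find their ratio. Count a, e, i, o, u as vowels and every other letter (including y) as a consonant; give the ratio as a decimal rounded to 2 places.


Word: "parent"
Vowels (a,e,i,o,u): 2
Consonants: 4
Ratio = 2/4
= 0.50


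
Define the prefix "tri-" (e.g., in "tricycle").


Prefix: tri-
Example: tricycle (tri- + cycle)
Meaning = three


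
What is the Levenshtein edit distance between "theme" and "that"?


Word 1: "theme" (length 5)
Word 2: "that" (length 4)
One optimal edit sequence (insert/delete/substitute each cost 1):
  1. keep 't'
  2. keep 'h'
  3. delete 'e'  (+1)
  4. substitute 'm' -> 'a'  (+1)
  5. substitute 'e' -> 't'  (+1)
Total edit operations: 3
Edit distance = 3


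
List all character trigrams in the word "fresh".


Word: "fresh" (length 5)
Number of trigrams = 5 - 3 + 1 = 3
  Position 0: "fre"
  Position 1: "res"
  Position 2: "esh"
Trigrams = "fre", "res", "esh"


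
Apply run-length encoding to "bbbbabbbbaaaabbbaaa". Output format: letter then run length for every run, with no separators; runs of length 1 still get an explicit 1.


String: "bbbbabbbbaaaabbbaaa"
Scanning for consecutive runs:
  'b' x 4
  'a' x 1
  'b' x 4
  'a' x 4
  'b' x 3
  'a' x 3
RLE = "b4a1b4a4b3a3"


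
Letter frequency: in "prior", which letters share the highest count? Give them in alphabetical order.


Word: "prior"
Letter counts:
  'i': 1
  'o': 1
  'p': 1
  'r': 2
Maximum count = 2
Most frequent = 'r' (2 times each)


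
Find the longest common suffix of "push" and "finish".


Word 1: "push"
Word 2: "finish"
Comparing from end:
  Pos -1: 'h' == 'h'
  Pos -2: 's' == 's'
  Pos -3: 'u' != 'i' (stop)
LCS = "sh" (length 2)


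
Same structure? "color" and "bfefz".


Pattern of "color": [0, 1, 2, 1, 3]
Pattern of "bfefz": [0, 1, 2, 1, 3]
Patterns match
Same pattern = Yes


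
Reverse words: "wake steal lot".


Original: "wake steal lot"
Words (1..n): wake | steal | lot
Reversed (n..1): lot | steal | wake
Result = "lot steal wake"


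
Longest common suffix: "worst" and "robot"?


Word 1: "worst"
Word 2: "robot"
Comparing from end:
  Pos -1: 't' == 't'
  Pos -2: 's' != 'o' (stop)
LCS = "t" (length 1)


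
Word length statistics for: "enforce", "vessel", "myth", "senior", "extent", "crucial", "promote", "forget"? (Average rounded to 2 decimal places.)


Lengths: "enforce"=7, "vessel"=6, "myth"=4, "senior"=6, "extent"=6, "crucial"=7, "promote"=7, "forget"=6
Sum = 49, Count = 8
Average = 49/8 = 6.13
= avg=6.13, min=4, max=7


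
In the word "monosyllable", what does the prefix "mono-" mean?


Prefix: mono-
Example: monosyllable (mono- + syllable)
Meaning = one


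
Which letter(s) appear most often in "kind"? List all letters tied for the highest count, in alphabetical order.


Word: "kind"
Letter counts:
  'd': 1
  'i': 1
  'k': 1
  'n': 1
Maximum count = 1
Most frequent = 'd', 'i', 'k', 'n' (1 time each)


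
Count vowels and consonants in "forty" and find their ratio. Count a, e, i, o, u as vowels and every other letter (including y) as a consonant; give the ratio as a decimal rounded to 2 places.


Word: "forty"
Vowels (a,e,i,o,u): 1
Consonants: 4
Ratio = 1/4
= 0.25


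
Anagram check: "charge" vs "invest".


Word 1: "charge" → sorted: aceghr
Word 2: "invest" → sorted: einstv
Same letters? aceghr != einstv
Anagram = No


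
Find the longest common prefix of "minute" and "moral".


Word 1: "minute"
Word 2: "moral"
Comparing from start:
  Pos 0: 'm' == 'm'
  Pos 1: 'i' != 'o' (stop)
LCP = "m" (length 1)


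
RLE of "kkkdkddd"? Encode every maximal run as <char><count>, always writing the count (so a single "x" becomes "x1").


String: "kkkdkddd"
Scanning for consecutive runs:
  'k' x 3
  'd' x 1
  'k' x 1
  'd' x 3
RLE = "k3d1k1d3"


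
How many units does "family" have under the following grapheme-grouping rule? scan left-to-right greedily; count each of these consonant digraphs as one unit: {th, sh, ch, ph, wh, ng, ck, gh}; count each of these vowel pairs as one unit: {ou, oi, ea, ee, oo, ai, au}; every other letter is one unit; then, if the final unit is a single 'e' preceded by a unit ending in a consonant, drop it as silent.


Word: "family" (6 letters)
Left-to-right scan:
  [1] 'f' (letter)
  [2] 'a' (letter)
  [3] 'm' (letter)
  [4] 'i' (letter)
  [5] 'l' (letter)
  [6] 'y' (letter)
Units from scan: 6
Sound units = 6 units


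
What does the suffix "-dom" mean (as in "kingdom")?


Suffix: -dom
As in: kingdom -> king + -dom
Meaning = state / realm


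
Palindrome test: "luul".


Word: "luul"
Reversed: "luul"
Forward == Backward? luul == luul
Palindrome = Yes


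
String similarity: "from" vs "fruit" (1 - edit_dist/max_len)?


Word 1: "from" (length 4)
Word 2: "fruit" (length 5)
One optimal edit sequence:
  1. keep 'f'
  2. keep 'r'
  3. insert 'u'  (+1)
  4. substitute 'o' -> 'i'  (+1)
  5. substitute 'm' -> 't'  (+1)
Edit distance = 3
Max length = max(4, 5) = 5
Similarity = 1 - 3/5
= 0.4000


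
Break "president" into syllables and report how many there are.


Word: "president"
Syllable breakdown: pres / i / dent
Counting: 3 parts
= 3 syllables


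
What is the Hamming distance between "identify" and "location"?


Comparing character by character (same length = 8):
  Pos 0: 'i' vs 'l' !=
  Pos 1: 'd' vs 'o' !=
  Pos 2: 'e' vs 'c' !=
  Pos 3: 'n' vs 'a' !=
  Pos 4: 't' vs 't' =
  Pos 5: 'i' vs 'i' =
  Pos 6: 'f' vs 'o' !=
  Pos 7: 'y' vs 'n' !=
Hamming distance = 6


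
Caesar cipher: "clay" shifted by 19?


Word: "clay"
Shift: 19
Each letter → (letter + shift) mod 26:
  'c' (2) + 19 = 21 → 'v'
  'l' (11) + 19 = 4 → 'e'
  'a' (0) + 19 = 19 → 't'
  'y' (24) + 19 = 17 → 'r'
Result = "vetr"


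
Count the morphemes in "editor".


Word: "editor"
Morphemes: edit / -or
Each morpheme carries meaning
= 2 morphemes


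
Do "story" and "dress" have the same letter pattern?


Pattern of "story": [0, 1, 2, 3, 4]
Pattern of "dress": [0, 1, 2, 3, 3]
Patterns do not match
Same pattern = No


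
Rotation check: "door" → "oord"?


Word: "door", Candidate: "oord"
Method: check if candidate is substring of word+word
"doordoor" contains "oord"? Yes
Is rotation = Yes


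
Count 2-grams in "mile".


Word: "mile" (length 4)
Number of 2-grams = length - 2 + 1 = 4 - 2 + 1
= 3


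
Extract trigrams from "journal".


Word: "journal" (length 7)
Number of trigrams = 7 - 3 + 1 = 5
  Position 0: "jou"
  Position 1: "our"
  Position 2: "urn"
  Position 3: "rna"
  Position 4: "nal"
Trigrams = "jou", "our", "urn", "rna", "nal"


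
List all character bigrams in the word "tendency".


Word: "tendency" (length 8)
Number of bigrams = 8 - 2 + 1 = 7
  Position 0: "te"
  Position 1: "en"
  Position 2: "nd"
  Position 3: "de"
  Position 4: "en"
  Position 5: "nc"
  Position 6: "cy"
Bigrams = "te", "en", "nd", "de", "en", "nc", "cy"


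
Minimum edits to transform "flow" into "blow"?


Word 1: "flow" (length 4)
Word 2: "blow" (length 4)
One optimal edit sequence (insert/delete/substitute each cost 1):
  1. substitute 'f' -> 'b'  (+1)
  2. keep 'l'
  3. keep 'o'
  4. keep 'w'
Total edit operations: 1
Edit distance = 1


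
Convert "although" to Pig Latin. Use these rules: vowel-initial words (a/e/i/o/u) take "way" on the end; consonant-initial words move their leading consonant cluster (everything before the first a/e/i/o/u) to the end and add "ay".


Word: "although"
Starts with vowel → add 'way'
Pig Latin = "althoughway"


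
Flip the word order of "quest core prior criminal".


Original: "quest core prior criminal"
Words (1..n): quest | core | prior | criminal
Reversed (n..1): criminal | prior | core | quest
Result = "criminal prior core quest"


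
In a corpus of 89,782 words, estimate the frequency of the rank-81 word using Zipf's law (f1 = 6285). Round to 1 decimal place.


Zipf's law: f(r) = f(1) / r
f(1) = 6285
f(81) = 6285 / 81
= 77.6 occurrences


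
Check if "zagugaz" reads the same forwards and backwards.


Word: "zagugaz"
Reversed: "zagugaz"
Forward == Backward? zagugaz == zagugaz
Palindrome = Yes


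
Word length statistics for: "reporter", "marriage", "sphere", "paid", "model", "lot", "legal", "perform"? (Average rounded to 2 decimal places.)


Lengths: "reporter"=8, "marriage"=8, "sphere"=6, "paid"=4, "model"=5, "lot"=3, "legal"=5, "perform"=7
Sum = 46, Count = 8
Average = 46/8 = 5.75
= avg=5.75, min=3, max=8


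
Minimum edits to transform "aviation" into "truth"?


Word 1: "aviation" (length 8)
Word 2: "truth" (length 5)
One optimal edit sequence (insert/delete/substitute each cost 1):
  1. delete 'a'  (+1)
  2. substitute 'v' -> 't'  (+1)
  3. substitute 'i' -> 'r'  (+1)
  4. substitute 'a' -> 'u'  (+1)
  5. keep 't'
  6. delete 'i'  (+1)
  7. delete 'o'  (+1)
  8. substitute 'n' -> 'h'  (+1)
Total edit operations: 7
Edit distance = 7


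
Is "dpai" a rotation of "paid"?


Word: "paid", Candidate: "dpai"
Method: check if candidate is substring of word+word
"paidpaid" contains "dpai"? Yes
Is rotation = Yes


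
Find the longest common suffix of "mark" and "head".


Word 1: "mark"
Word 2: "head"
Comparing from end:
  Pos -1: 'k' != 'd' (stop)
LCS = "" (length 0)


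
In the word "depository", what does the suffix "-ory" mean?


Suffix: -ory
Example: depository (deposit + -ory)
Meaning = relating to / place for


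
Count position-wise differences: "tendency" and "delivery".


Comparing character by character (same length = 8):
  Pos 0: 't' vs 'd' !=
  Pos 1: 'e' vs 'e' =
  Pos 2: 'n' vs 'l' !=
  Pos 3: 'd' vs 'i' !=
  Pos 4: 'e' vs 'v' !=
  Pos 5: 'n' vs 'e' !=
  Pos 6: 'c' vs 'r' !=
  Pos 7: 'y' vs 'y' =
Hamming distance = 6


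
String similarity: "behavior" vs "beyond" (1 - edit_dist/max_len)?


Word 1: "behavior" (length 8)
Word 2: "beyond" (length 6)
One optimal edit sequence:
  1. keep 'b'
  2. keep 'e'
  3. delete 'h'  (+1)
  4. delete 'a'  (+1)
  5. substitute 'v' -> 'y'  (+1)
  6. substitute 'i' -> 'o'  (+1)
  7. substitute 'o' -> 'n'  (+1)
  8. substitute 'r' -> 'd'  (+1)
Edit distance = 6
Max length = max(8, 6) = 8
Similarity = 1 - 6/8
= 0.2500


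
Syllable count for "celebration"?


Word: "celebration"
Syllable breakdown: cel · e · bra · tion
Counting: 4 parts
= 4 syllables


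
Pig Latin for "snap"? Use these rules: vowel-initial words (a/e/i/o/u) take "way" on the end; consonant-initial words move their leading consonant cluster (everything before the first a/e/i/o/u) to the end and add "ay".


Word: "snap"
Starts with consonant(s) → move to end, add 'ay'
Consonant cluster: "sn"
Pig Latin = "apsnay"


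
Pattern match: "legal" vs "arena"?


Pattern of "legal": [0, 1, 2, 3, 0]
Pattern of "arena": [0, 1, 2, 3, 0]
Patterns match
Same pattern = Yes


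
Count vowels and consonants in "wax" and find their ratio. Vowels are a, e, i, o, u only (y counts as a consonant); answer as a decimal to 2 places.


Word: "wax"
Vowels (a,e,i,o,u): 1
Consonants: 2
Ratio = 1/2
= 0.50


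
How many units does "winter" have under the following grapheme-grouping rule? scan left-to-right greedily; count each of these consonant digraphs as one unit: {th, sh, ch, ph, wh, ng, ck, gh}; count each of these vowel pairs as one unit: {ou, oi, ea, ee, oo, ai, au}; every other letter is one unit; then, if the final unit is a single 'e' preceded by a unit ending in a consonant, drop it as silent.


Word: "winter" (6 letters)
Left-to-right scan:
  [1] 'w' (letter)
  [2] 'i' (letter)
  [3] 'n' (letter)
  [4] 't' (letter)
  [5] 'e' (letter)
  [6] 'r' (letter)
Units from scan: 6
Sound units = 6 units


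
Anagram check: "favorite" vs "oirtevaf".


Word 1: "favorite" → sorted: aefiortv
Word 2: "oirtevaf" → sorted: aefiortv
Same letters? aefiortv == aefiortv
Anagram = Yes


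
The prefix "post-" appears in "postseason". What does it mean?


Prefix: post-
As in: postseason -> post- + season
Meaning = after


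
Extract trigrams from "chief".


Word: "chief" (length 5)
Number of trigrams = 5 - 3 + 1 = 3
  Position 0: "chi"
  Position 1: "hie"
  Position 2: "ief"
Trigrams = "chi", "hie", "ief"


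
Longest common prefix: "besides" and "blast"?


Word 1: "besides"
Word 2: "blast"
Comparing from start:
  Pos 0: 'b' == 'b'
  Pos 1: 'e' != 'l' (stop)
LCP = "b" (length 1)


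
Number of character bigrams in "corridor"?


Word: "corridor" (length 8)
Number of 2-grams = length - 2 + 1 = 8 - 2 + 1
= 7


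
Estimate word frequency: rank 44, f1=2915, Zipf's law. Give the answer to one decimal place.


Zipf's law: f(r) = f(1) / r
f(1) = 2915
f(44) = 2915 / 44
= 66.3 occurrences


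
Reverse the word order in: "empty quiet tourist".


Original: "empty quiet tourist"
Words (1..n): empty | quiet | tourist
Reversed (n..1): tourist | quiet | empty
Result = "tourist quiet empty"


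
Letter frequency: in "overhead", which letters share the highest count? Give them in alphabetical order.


Word: "overhead"
Letter counts:
  'a': 1
  'd': 1
  'e': 2
  'h': 1
  'o': 1
  'r': 1
  'v': 1
Maximum count = 2
Most frequent = 'e' (2 times each)


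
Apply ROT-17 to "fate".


Word: "fate"
Shift: 17
Each letter → (letter + shift) mod 26:
  'f' (5) + 17 = 22 → 'w'
  'a' (0) + 17 = 17 → 'r'
  't' (19) + 17 = 10 → 'k'
  'e' (4) + 17 = 21 → 'v'
Result = "wrkv"


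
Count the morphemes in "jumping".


Word: "jumping"
Morphemes: jump + -ing
Each morpheme carries meaning
= 2 morphemes


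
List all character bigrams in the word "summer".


Word: "summer" (length 6)
Number of bigrams = 6 - 2 + 1 = 5
  Position 0: "su"
  Position 1: "um"
  Position 2: "mm"
  Position 3: "me"
  Position 4: "er"
Bigrams = "su", "um", "mm", "me", "er"


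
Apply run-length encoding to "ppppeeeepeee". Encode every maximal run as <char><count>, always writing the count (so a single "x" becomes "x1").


String: "ppppeeeepeee"
Scanning for consecutive runs:
  'p' x 4
  'e' x 4
  'p' x 1
  'e' x 3
RLE = "p4e4p1e3"


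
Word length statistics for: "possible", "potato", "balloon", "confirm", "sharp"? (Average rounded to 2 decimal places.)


Lengths: "possible"=8, "potato"=6, "balloon"=7, "confirm"=7, "sharp"=5
Sum = 33, Count = 5
Average = 33/5 = 6.60
= avg=6.60, min=5, max=8


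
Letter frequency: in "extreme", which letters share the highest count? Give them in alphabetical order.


Word: "extreme"
Letter counts:
  'e': 3
  'm': 1
  'r': 1
  't': 1
  'x': 1
Maximum count = 3
Most frequent = 'e' (3 times each)


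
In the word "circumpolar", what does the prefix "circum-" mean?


Prefix: circum-
Example: circumpolar = circum- + polar
Meaning = around


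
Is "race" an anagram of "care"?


Word 1: "care" → sorted: acer
Word 2: "race" → sorted: acer
Same letters? acer == acer
Anagram = Yes


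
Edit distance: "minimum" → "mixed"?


Word 1: "minimum" (length 7)
Word 2: "mixed" (length 5)
One optimal edit sequence (insert/delete/substitute each cost 1):
  1. keep 'm'
  2. delete 'i'  (+1)
  3. delete 'n'  (+1)
  4. keep 'i'
  5. substitute 'm' -> 'x'  (+1)
  6. substitute 'u' -> 'e'  (+1)
  7. substitute 'm' -> 'd'  (+1)
Total edit operations: 5
Edit distance = 5


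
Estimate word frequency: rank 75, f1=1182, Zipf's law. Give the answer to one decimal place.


Zipf's law: f(r) = f(1) / r
f(1) = 1182
f(75) = 1182 / 75
= 15.8 occurrences


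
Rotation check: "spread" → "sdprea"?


Word: "spread", Candidate: "sdprea"
Method: check if candidate is substring of word+word
"spreadspread" contains "sdprea"? No
Is rotation = No


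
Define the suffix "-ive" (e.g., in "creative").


Suffix: -ive
Example: creative (create + -ive, with a spelling change)
Meaning = tending to


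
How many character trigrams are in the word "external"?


Word: "external" (length 8)
Number of 3-grams = length - 3 + 1 = 8 - 3 + 1
= 6


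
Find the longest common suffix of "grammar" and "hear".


Word 1: "grammar"
Word 2: "hear"
Comparing from end:
  Pos -1: 'r' == 'r'
  Pos -2: 'a' == 'a'
  Pos -3: 'm' != 'e' (stop)
LCS = "ar" (length 2)


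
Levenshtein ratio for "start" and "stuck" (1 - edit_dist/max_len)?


Word 1: "start" (length 5)
Word 2: "stuck" (length 5)
One optimal edit sequence:
  1. keep 's'
  2. keep 't'
  3. substitute 'a' -> 'u'  (+1)
  4. substitute 'r' -> 'c'  (+1)
  5. substitute 't' -> 'k'  (+1)
Edit distance = 3
Max length = max(5, 5) = 5
Similarity = 1 - 3/5
= 0.4000


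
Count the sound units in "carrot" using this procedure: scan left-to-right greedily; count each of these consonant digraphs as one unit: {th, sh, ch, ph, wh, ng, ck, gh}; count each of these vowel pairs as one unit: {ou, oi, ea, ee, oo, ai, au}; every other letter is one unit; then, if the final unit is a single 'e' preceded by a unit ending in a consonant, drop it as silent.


Word: "carrot" (6 letters)
Left-to-right scan:
  [1] 'c' (letter)
  [2] 'a' (letter)
  [3] 'r' (letter)
  [4] 'r' (letter)
  [5] 'o' (letter)
  [6] 't' (letter)
Units from scan: 6
Sound units = 6 units


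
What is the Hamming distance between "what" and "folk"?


Comparing character by character (same length = 4):
  Pos 0: 'w' vs 'f' !=
  Pos 1: 'h' vs 'o' !=
  Pos 2: 'a' vs 'l' !=
  Pos 3: 't' vs 'k' !=
Hamming distance = 4


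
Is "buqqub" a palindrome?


Word: "buqqub"
Reversed: "buqqub"
Forward == Backward? buqqub == buqqub
Palindrome = Yes


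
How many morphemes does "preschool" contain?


Word: "preschool"
Morphemes: pre- + school
Each morpheme carries meaning
= 2 morphemes


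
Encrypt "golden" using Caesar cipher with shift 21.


Word: "golden"
Shift: 21
Each letter → (letter + shift) mod 26:
  'g' (6) + 21 = 1 → 'b'
  'o' (14) + 21 = 9 → 'j'
  'l' (11) + 21 = 6 → 'g'
  'd' (3) + 21 = 24 → 'y'
  'e' (4) + 21 = 25 → 'z'
  'n' (13) + 21 = 8 → 'i'
Result = "bjgyzi"


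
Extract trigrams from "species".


Word: "species" (length 7)
Number of trigrams = 7 - 3 + 1 = 5
  Position 0: "spe"
  Position 1: "pec"
  Position 2: "eci"
  Position 3: "cie"
  Position 4: "ies"
Trigrams = "spe", "pec", "eci", "cie", "ies"


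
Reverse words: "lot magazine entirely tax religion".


Original: "lot magazine entirely tax religion"
Words (1..n): lot | magazine | entirely | tax | religion
Reversed (n..1): religion | tax | entirely | magazine | lot
Result = "religion tax entirely magazine lot"
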